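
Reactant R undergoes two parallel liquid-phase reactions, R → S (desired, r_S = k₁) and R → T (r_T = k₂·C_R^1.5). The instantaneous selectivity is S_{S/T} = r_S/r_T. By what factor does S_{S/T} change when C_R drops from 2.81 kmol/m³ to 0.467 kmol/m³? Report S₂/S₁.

S_{S/T} = (k₁/k₂)·C_R^-1.5, so S₂/S₁ = (C_{R,2}/C_{R,1})^-1.5.
= (0.467/2.81)^(-1.5) = (0.1662)^(-1.5) = 14.8.
Selectivity toward S rises as C_R falls — low-concentration operation is favoured.

14.8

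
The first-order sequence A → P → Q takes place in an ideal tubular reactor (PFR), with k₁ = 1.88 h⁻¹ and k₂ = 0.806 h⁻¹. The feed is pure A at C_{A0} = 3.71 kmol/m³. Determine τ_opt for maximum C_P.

The intermediate peaks when r₁ = r₂, i.e. k₁e^(−k₁τ) = k₂e^(−k₂τ), giving τ_opt = ln(k₂/k₁)/(k₂−k₁).
= ln(0.806/1.88)/(0.806−1.88) = ln(0.4287)/-1.074 = -0.8469/-1.074 = 0.789 h.

0.789 h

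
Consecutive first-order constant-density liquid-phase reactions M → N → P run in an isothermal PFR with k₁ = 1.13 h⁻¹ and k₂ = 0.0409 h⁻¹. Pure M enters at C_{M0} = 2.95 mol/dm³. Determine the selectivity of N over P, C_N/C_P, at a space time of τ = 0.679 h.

For first-order series with pure M initially, C_N(τ) = k₁C_{M0}/(k₂−k₁)·(e^(−k₁τ) − e^(−k₂τ)).
e^(−k₁τ) = e^(−1.13×0.679) = e^(−0.7673) = 0.4643; e^(−k₂τ) = e^(−0.02777) = 0.9726.
C_N = 1.13×2.95/(0.0409−1.13) × (0.4643−0.9726) = (-3.061)×(-0.5083) = 1.556 mol/dm³.
C_M = C_{M0}e^(−k₁τ) = 1.370 mol/dm³, so C_P = C_{M0}−C_M−C_N = 0.02448 mol/dm³; C_N/C_P = 63.6.

63.6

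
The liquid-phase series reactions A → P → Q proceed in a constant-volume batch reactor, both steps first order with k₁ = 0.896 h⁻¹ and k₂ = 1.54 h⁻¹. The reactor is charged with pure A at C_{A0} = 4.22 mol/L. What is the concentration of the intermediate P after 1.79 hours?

0.808 mol/L

The intermediate concentration in a first-order A→B→C sequence is C_P = k₁C_{A0}(e^(−k₁t) − e^(−k₂t))/(k₂−k₁).
e^(−k₁t) = e^(−0.896×1.79) = e^(−1.604) = 0.2011; e^(−k₂t) = e^(−2.757) = 0.06351.
C_P = 0.896×4.22/(1.54−0.896) × (0.2011−0.06351) = 5.871×0.1376 = 0.8080 mol/L.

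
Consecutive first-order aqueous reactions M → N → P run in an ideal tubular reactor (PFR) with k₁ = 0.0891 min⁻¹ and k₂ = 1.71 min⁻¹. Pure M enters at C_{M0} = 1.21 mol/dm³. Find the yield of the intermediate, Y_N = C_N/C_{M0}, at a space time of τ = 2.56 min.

For first-order series with pure M initially, C_N(τ) = k₁C_{M0}/(k₂−k₁)·(e^(−k₁τ) − e^(−k₂τ)).
e^(−k₁τ) = e^(−0.0891×2.56) = e^(−0.2281) = 0.7960; e^(−k₂τ) = e^(−4.378) = 0.01256.
C_N = 0.0891×1.21/(1.71−0.0891) × (0.7960−0.01256) = 0.06651×0.7835 = 0.05211 mol/dm³.
Y_N = C_N/C_{M0} = 0.05211/1.21 = 0.0431.

0.0431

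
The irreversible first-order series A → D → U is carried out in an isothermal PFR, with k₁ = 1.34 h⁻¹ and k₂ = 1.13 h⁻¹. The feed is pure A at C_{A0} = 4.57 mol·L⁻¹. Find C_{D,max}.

At the optimum, C_{D,max}/C_{A0} = (k₁/k₂)^[k₂/(k₂−k₁)].
= (1.34/1.13)^(1.13/(1.13−1.34)) = (1.186)^(-5.381) = 0.3996.
C_{D,max} = 0.3996×4.57 = 1.83 mol·L⁻¹.

1.83 mol·L⁻¹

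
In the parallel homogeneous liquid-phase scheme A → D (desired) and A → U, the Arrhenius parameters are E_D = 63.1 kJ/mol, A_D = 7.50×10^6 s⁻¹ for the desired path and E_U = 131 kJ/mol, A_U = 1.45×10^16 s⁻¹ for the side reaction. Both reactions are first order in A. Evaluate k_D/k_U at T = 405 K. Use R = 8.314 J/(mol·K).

Since both paths have the same order in A, the concentration cancels and S_{D/U} = k_D/k_U = (A_D/A_U)·exp[(E_U−E_D)/(RT)].
(E_U−E_D)/(RT) = (131−63.1)×10³/(8.314×405) = 67900/3367 = 20.17.
k_D/k_U = (7.50×10^6/1.45×10^16)·exp(20.17) = 5.172×10^-10 × 5.724×10^8 = 0.296.

0.296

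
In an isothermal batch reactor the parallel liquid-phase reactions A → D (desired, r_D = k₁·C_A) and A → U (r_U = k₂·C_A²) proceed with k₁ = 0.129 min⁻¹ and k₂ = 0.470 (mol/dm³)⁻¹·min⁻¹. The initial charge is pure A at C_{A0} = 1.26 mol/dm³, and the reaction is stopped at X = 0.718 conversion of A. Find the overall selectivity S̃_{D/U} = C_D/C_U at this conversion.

0.370

C_A = C_{A0}(1−X) = 0.3553 mol/dm³.
Along a PFR/batch, dC_D/dC_A = −r_D/(r_D+r_U) = −k₁/(k₁+k₂·C_A).
Integrating from C_{A0} to C_A: C_D = (0.129/0.470)·ln[(0.129+0.470·1.26)/(0.129+0.470·0.355)] = 0.2745·ln(0.7212/0.2960) = 0.2444 mol/dm³.
C_U = (C_{A0}−C_A)−C_D = 0.6603 mol/dm³; S̃_{D/U} = 0.2444/0.6603 = 0.370.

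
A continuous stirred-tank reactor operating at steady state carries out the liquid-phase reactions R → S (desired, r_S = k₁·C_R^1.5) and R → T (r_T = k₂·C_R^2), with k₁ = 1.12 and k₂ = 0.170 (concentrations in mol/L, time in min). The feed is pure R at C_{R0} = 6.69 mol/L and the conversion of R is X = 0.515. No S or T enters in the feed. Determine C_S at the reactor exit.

2.71 mol/L

Exit C_R = C_{R0}(1−X) = 6.69×0.485 = 3.245 mol/L.
A CSTR operates uniformly at the exit composition, giving r_S = 6.546 and r_T = 1.790 (each k·C_R^n at C_R = 3.245).
Fraction of consumed R going to S: r_S/(r_S+r_T) = 0.7853.
C_S = 0.7853·C_{R0}·X = 0.7853×6.69×0.515 = 2.71 mol/L.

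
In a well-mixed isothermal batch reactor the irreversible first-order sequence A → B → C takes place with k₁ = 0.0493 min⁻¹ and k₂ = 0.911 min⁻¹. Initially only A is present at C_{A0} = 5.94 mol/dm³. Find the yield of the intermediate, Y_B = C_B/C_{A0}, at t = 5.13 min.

0.0439

For first-order series with pure A initially, C_B(t) = k₁C_{A0}/(k₂−k₁)·(e^(−k₁t) − e^(−k₂t)).
e^(−k₁t) = e^(−0.0493×5.13) = e^(−0.2529) = 0.7765; e^(−k₂t) = e^(−4.673) = 0.009340.
C_B = 0.0493×5.94/(0.911−0.0493) × (0.7765−0.009340) = 0.3398×0.7672 = 0.2607 mol/dm³.
Y_B = C_B/C_{A0} = 0.2607/5.94 = 0.0439.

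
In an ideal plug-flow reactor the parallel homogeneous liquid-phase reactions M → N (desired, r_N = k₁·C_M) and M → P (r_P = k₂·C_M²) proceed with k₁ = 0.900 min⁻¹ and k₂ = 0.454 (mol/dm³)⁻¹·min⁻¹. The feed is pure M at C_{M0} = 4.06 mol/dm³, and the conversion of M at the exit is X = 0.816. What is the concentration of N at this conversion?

1.58 mol/dm³

C_M = C_{M0}(1−X) = 0.7470 mol/dm³.
Along a PFR/batch, dC_N/dC_M = −r_N/(r_N+r_P) = −k₁/(k₁+k₂·C_M).
Integrating from C_{M0} to C_M: C_N = (0.900/0.454)·ln[(0.900+0.454·4.06)/(0.900+0.454·0.747)] = 1.982·ln(2.743/1.239) = 1.575 mol/dm³.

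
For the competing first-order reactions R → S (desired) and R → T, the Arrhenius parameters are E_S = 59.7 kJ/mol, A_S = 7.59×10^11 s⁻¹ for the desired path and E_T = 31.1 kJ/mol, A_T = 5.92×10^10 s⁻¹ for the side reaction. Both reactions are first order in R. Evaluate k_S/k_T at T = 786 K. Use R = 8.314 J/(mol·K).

0.161

k_S/k_T = (A_S/A_T)·exp[−(E_S−E_T)/(RT)] = (A_S/A_T)·exp[(E_T−E_S)/(RT)].
(E_T−E_S)/(RT) = (31.1−59.7)×10³/(8.314×786) = -28600/6535 = -4.377.
k_S/k_T = (7.59×10^11/5.92×10^10)·exp(-4.377) = 12.82 × 0.01257 = 0.161.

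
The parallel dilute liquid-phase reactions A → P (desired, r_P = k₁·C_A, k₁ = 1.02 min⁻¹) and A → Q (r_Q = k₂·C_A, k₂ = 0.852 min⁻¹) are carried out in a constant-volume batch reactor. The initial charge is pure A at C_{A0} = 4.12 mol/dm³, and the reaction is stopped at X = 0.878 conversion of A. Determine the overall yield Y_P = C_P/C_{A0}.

0.478

C_A = C_{A0}(1−X) = 0.5026 mol/dm³.
Both paths are first order in A, so the instantaneous fraction to P is constant: dC_P/d(−C_A) = k₁/(k₁+k₂) = 0.5449.
C_P = 0.5449·(C_{A0}−C_A) = 0.5449×3.617 = 1.97 mol/dm³.
Y_P = C_P/C_{A0} = 1.971/4.12 = 0.478.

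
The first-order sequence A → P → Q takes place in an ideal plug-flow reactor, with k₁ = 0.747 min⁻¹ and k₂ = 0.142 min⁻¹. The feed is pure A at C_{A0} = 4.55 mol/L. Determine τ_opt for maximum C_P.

2.74 min

The intermediate peaks when r₁ = r₂, i.e. k₁e^(−k₁τ) = k₂e^(−k₂τ), giving τ_opt = ln(k₂/k₁)/(k₂−k₁).
= ln(0.142/0.747)/(0.142−0.747) = ln(0.1901)/-0.6050 = -1.660/-0.6050 = 2.74 min.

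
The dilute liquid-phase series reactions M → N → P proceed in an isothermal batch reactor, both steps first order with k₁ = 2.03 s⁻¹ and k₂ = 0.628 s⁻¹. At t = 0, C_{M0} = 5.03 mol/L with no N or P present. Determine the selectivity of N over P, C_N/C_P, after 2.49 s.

For first-order series with pure M initially, C_N(t) = k₁C_{M0}/(k₂−k₁)·(e^(−k₁t) − e^(−k₂t)).
e^(−k₁t) = e^(−2.03×2.49) = e^(−5.055) = 0.006379; e^(−k₂t) = e^(−1.564) = 0.2094.
C_N = 2.03×5.03/(0.628−2.03) × (0.006379−0.2094) = (-7.283)×(-0.2030) = 1.478 mol/L.
C_M = C_{M0}e^(−k₁t) = 0.03209 mol/L, so C_P = C_{M0}−C_M−C_N = 3.520 mol/L; C_N/C_P = 0.420.

0.420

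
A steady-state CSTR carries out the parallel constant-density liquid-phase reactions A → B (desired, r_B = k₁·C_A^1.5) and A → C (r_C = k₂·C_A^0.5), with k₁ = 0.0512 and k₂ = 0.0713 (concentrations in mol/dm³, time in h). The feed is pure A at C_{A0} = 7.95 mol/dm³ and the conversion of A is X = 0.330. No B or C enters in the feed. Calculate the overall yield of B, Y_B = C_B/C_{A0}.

Exit C_A = C_{A0}(1−X) = 7.95×0.670 = 5.326 mol/dm³.
In a CSTR the entire volume is at exit conditions, so r_B = 0.0512×5.326^1.5 = 0.6294 and r_C = 0.0713×5.326^0.5 = 0.1646.
Fraction of consumed A going to B: r_B/(r_B+r_C) = 0.7927.
C_B = 0.7927·C_{A0}·X = 0.7927×7.95×0.330 = 2.08 mol/dm³; Y_B = C_B/C_{A0} = 0.262.

0.262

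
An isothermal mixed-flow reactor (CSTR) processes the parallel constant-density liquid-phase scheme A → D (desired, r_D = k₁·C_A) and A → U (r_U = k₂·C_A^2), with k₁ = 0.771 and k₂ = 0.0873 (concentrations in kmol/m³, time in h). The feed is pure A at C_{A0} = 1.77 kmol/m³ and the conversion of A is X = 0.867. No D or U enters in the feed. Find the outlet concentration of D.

1.49 kmol/m³

Exit C_A = C_{A0}(1−X) = 1.77×0.133 = 0.2354 kmol/m³.
A CSTR operates uniformly at the exit composition, giving r_D = 0.1815 and r_U = 0.004838 (each k·C_A^n at C_A = 0.2354).
Fraction of consumed A going to D: r_D/(r_D+r_U) = 0.9740.
C_D = 0.9740·C_{A0}·X = 0.9740×1.77×0.867 = 1.49 kmol/m³.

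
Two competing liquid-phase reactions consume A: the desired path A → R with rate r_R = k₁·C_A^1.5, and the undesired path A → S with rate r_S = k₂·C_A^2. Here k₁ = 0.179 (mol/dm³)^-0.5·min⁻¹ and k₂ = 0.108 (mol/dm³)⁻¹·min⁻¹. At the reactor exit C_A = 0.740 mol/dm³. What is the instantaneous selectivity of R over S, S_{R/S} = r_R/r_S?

1.93

S_{R/S} = r_R/r_S = (k₁·C_A^1.5)/(k₂·C_A^2) = (k₁/k₂)·C_A^-0.5.
= (0.179×0.7400^1.5) / (0.108×0.7400^2) = 0.1139/0.05914 = 1.93.
The undesired path is higher order in A, so low C_A (CSTR or dilute feed) favours R.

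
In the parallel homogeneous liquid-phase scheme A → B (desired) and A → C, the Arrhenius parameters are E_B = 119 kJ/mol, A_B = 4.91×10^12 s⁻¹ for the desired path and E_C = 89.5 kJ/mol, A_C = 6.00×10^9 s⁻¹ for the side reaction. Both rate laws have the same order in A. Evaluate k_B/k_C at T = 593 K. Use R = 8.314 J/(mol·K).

2.06

Since both paths have the same order in A, the concentration cancels and S_{B/C} = k_B/k_C = (A_B/A_C)·exp[(E_C−E_B)/(RT)].
(E_C−E_B)/(RT) = (89.5−119)×10³/(8.314×593) = -29500/4930 = -5.984.
k_B/k_C = (4.91×10^12/6.00×10^9)·exp(-5.984) = 818.3 × 0.002520 = 2.06.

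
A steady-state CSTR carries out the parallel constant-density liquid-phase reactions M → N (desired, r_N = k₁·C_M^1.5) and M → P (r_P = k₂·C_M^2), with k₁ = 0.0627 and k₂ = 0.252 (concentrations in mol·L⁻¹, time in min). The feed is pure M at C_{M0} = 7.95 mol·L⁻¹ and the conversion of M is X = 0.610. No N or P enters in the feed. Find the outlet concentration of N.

Exit C_M = C_{M0}(1−X) = 7.95×0.390 = 3.101 mol·L⁻¹.
A CSTR operates uniformly at the exit composition, giving r_N = 0.3423 and r_P = 2.423 (each k·C_M^n at C_M = 3.101).
Fraction of consumed M going to N: r_N/(r_N+r_P) = 0.1238.
C_N = 0.1238·C_{M0}·X = 0.1238×7.95×0.610 = 0.600 mol·L⁻¹.

0.600 mol·L⁻¹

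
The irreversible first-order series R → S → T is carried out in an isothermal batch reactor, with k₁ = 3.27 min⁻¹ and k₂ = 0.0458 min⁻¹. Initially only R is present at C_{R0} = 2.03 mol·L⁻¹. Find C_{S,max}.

1.91 mol·L⁻¹

For a first-order series the maximum intermediate yield is C_{S,max}/C_{R0} = (k₁/k₂)^[k₂/(k₂−k₁)].
= (3.27/0.0458)^(0.0458/(0.0458−3.27)) = (71.40)^(-0.01421) = 0.9412.
C_{S,max} = 0.9412×2.03 = 1.91 mol·L⁻¹.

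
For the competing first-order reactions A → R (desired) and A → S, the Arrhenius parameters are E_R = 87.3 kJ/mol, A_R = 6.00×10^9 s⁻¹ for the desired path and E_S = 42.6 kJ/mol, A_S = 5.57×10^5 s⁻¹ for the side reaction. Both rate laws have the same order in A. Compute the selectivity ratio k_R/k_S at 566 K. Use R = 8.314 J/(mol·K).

0.807

k_R/k_S = (A_R/A_S)·exp[−(E_R−E_S)/(RT)] = (A_R/A_S)·exp[(E_S−E_R)/(RT)].
(E_S−E_R)/(RT) = (42.6−87.3)×10³/(8.314×566) = -44700/4706 = -9.499.
k_R/k_S = (6.00×10^9/5.57×10^5)·exp(-9.499) = 10772 × 7.492×10^-5 = 0.807.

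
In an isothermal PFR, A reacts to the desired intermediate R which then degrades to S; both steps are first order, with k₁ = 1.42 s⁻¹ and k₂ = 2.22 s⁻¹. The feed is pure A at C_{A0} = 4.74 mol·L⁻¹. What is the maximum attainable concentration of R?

1.37 mol·L⁻¹

For a first-order series the maximum intermediate yield is C_{R,max}/C_{A0} = (k₁/k₂)^[k₂/(k₂−k₁)].
= (1.42/2.22)^(2.22/(2.22−1.42)) = (0.6396)^(2.775) = 0.2894.
C_{R,max} = 0.2894×4.74 = 1.37 mol·L⁻¹.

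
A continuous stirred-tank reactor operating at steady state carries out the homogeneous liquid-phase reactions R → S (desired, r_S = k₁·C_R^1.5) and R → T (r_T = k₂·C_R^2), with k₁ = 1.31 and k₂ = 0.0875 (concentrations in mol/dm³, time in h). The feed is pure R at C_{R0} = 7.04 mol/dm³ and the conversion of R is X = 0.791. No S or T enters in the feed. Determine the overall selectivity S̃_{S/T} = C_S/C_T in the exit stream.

Exit C_R = C_{R0}(1−X) = 7.04×0.209 = 1.471 mol/dm³.
In a CSTR the entire volume is at exit conditions, so r_S = 1.31×1.471^1.5 = 2.338 and r_T = 0.0875×1.471^2 = 0.1894.
Overall selectivity = C_S/C_T = r_Sτ/(r_Tτ) = r_S/r_T = 12.3.

12.3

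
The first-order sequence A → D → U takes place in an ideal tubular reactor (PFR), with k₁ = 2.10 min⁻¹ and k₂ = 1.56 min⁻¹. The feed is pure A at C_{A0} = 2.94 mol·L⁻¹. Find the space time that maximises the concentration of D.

0.550 min

Setting dC_D/dτ = 0 gives τ_opt = ln(k₂/k₁)/(k₂−k₁).
= ln(1.56/2.10)/(1.56−2.10) = ln(0.7429)/-0.5400 = -0.2973/-0.5400 = 0.550 min.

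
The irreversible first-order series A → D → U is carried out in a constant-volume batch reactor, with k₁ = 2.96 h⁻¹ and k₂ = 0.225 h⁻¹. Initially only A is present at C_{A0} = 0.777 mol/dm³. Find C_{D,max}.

Evaluating C_D at t_opt = ln(k₂/k₁)/(k₂−k₁) gives C_{D,max}/C_{A0} = (k₁/k₂)^[k₂/(k₂−k₁)].
= (2.96/0.225)^(0.225/(0.225−2.96)) = (13.16)^(-0.08227) = 0.8090.
C_{D,max} = 0.8090×0.777 = 0.629 mol/dm³.

0.629 mol/dm³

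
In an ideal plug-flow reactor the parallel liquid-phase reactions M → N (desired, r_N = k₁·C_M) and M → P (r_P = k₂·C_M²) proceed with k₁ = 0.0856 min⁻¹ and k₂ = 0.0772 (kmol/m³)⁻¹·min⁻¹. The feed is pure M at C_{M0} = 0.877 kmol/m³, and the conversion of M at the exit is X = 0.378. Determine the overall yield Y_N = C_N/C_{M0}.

C_M = C_{M0}(1−X) = 0.5455 kmol/m³.
Along a PFR/batch, dC_N/dC_M = −r_N/(r_N+r_P) = −k₁/(k₁+k₂·C_M).
Integrating from C_{M0} to C_M: C_N = (0.0856/0.0772)·ln[(0.0856+0.0772·0.877)/(0.0856+0.0772·0.545)] = 1.109·ln(0.1533/0.1277) = 0.2025 kmol/m³.
Y_N = C_N/C_{M0} = 0.2025/0.877 = 0.231.

0.231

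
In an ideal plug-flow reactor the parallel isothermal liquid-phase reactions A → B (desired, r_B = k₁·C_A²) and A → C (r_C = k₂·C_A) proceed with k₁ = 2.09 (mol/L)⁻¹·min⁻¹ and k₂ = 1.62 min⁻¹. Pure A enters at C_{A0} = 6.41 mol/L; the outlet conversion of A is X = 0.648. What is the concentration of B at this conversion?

C_A = C_{A0}(1−X) = 2.256 mol/L.
Along a PFR/batch, dC_C/dC_A = −r_C/(r_B+r_C) = −k₂/(k₂+k₁·C_A).
Integrating from C_{A0} to C_A: C_C = (1.62/2.09)·ln[(1.62+2.09·6.41)/(1.62+2.09·2.26)] = 0.7751·ln(15.02/6.336) = 0.6689 mol/L.
Then C_B = (C_{A0}−C_A) − C_C = 4.154 − 0.6689 = 3.485 mol/L.

3.48 mol/L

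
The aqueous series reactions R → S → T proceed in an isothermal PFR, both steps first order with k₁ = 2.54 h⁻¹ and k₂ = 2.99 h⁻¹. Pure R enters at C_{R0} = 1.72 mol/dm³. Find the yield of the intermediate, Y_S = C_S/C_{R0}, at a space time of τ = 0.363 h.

The intermediate concentration in a first-order A→B→C sequence is C_S = k₁C_{R0}(e^(−k₁τ) − e^(−k₂τ))/(k₂−k₁).
e^(−k₁τ) = e^(−2.54×0.363) = e^(−0.9220) = 0.3977; e^(−k₂τ) = e^(−1.085) = 0.3378.
C_S = 2.54×1.72/(2.99−2.54) × (0.3977−0.3378) = 9.708×0.05994 = 0.5819 mol/dm³.
Y_S = C_S/C_{R0} = 0.5819/1.72 = 0.338.

0.338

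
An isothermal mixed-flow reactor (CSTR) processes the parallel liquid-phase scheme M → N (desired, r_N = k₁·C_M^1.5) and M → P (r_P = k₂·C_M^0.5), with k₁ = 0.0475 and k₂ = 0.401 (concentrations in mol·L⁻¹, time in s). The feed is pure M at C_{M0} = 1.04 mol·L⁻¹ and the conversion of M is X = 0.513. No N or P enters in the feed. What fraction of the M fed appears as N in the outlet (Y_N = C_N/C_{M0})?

Exit C_M = C_{M0}(1−X) = 1.04×0.487 = 0.5065 mol·L⁻¹.
Rates in a CSTR are evaluated at the outlet concentration: r_N = 0.0475×0.5065^1.5 = 0.01712, r_P = 0.401×0.5065^0.5 = 0.2854.
Fraction of consumed M going to N: r_N/(r_N+r_P) = 0.05660.
C_N = 0.05660·C_{M0}·X = 0.05660×1.04×0.513 = 0.0302 mol·L⁻¹; Y_N = C_N/C_{M0} = 0.0290.

0.0290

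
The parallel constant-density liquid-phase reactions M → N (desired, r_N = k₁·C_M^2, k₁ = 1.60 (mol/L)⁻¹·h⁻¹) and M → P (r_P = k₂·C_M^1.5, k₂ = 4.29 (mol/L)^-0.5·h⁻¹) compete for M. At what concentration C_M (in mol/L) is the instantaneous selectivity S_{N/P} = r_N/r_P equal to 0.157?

0.177 mol/L

S_{N/P} = (k₁/k₂)·C_M^0.5 ⇒ C_M = (S·k₂/k₁)^(2).
= (0.157×4.29/1.60)^(2) = (0.4210)^(2) = 0.177 mol/L.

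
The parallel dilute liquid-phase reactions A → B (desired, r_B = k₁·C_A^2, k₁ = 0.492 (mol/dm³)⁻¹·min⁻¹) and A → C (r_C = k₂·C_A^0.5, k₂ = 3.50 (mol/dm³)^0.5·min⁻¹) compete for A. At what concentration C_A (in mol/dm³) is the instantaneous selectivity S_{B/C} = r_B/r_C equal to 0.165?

1.11 mol/dm³

S_{B/C} = (k₁/k₂)·C_A^1.5 ⇒ C_A = (S·k₂/k₁)^(1/1.5).
= (0.165×3.50/0.492)^(0.6667) = (1.174)^(0.6667) = 1.11 mol/dm³.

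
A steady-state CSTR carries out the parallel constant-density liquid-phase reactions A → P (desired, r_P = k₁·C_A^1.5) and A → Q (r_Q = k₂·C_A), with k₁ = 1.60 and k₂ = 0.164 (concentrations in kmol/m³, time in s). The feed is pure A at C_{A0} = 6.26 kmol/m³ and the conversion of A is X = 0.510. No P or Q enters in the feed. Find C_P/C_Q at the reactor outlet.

Exit C_A = C_{A0}(1−X) = 6.26×0.490 = 3.067 kmol/m³.
A CSTR operates uniformly at the exit composition, giving r_P = 8.596 and r_Q = 0.5031 (each k·C_A^n at C_A = 3.067).
Overall selectivity = C_P/C_Q = r_Pτ/(r_Qτ) = r_P/r_Q = 17.1.

17.1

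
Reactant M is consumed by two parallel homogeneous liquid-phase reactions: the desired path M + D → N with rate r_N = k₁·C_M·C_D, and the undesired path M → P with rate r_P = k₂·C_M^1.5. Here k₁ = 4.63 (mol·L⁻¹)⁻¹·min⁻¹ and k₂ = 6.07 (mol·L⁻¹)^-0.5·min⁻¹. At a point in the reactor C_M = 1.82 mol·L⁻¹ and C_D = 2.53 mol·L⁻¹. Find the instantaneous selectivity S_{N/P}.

S_{N/P} = r_N/r_P = (k₁·C_M·C_D)/(k₂·C_M^1.5) = (k₁/k₂)·C_M^-0.5·C_D.
= (4.63×1.820×2.530) / (6.07×1.820^1.5) = 21.32/14.90 = 1.43.
The undesired path is higher order in M, so low C_M (CSTR or dilute feed) favours N.

1.43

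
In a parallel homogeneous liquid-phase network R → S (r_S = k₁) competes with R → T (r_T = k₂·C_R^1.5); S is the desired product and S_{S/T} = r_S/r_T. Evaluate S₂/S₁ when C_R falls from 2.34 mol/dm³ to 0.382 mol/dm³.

S_{S/T} = (k₁/k₂)·C_R^-1.5, so S₂/S₁ = (C_{R,2}/C_{R,1})^-1.5.
= (0.382/2.34)^(-1.5) = (0.1632)^(-1.5) = 15.2.
Selectivity toward S rises as C_R falls — low-concentration operation is favoured.

15.2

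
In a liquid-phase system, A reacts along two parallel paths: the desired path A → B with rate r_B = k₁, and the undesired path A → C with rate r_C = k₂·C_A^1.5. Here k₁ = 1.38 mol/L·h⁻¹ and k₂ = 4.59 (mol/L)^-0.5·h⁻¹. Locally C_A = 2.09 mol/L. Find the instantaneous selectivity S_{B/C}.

0.0995

S_{B/C} = r_B/r_C = (k₁)/(k₂·C_A^1.5) = (k₁/k₂)·C_A^-1.5.
= (1.38) / (4.59×2.090^1.5) = 1.380/13.87 = 0.0995.
The undesired path is higher order in A, so low C_A (CSTR or dilute feed) favours B.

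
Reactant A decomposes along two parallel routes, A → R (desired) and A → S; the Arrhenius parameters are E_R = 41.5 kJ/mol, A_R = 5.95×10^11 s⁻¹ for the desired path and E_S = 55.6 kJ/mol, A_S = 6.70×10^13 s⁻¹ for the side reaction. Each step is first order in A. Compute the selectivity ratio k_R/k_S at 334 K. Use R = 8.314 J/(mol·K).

k_R/k_S = (A_R/A_S)·exp[−(E_R−E_S)/(RT)] = (A_R/A_S)·exp[(E_S−E_R)/(RT)].
(E_S−E_R)/(RT) = (55.6−41.5)×10³/(8.314×334) = 14100/2777 = 5.078.
k_R/k_S = (5.95×10^11/6.70×10^13)·exp(5.078) = 0.008881 × 160.4 = 1.42.
Since E_R < E_S, lowering the temperature improves selectivity toward R.

1.42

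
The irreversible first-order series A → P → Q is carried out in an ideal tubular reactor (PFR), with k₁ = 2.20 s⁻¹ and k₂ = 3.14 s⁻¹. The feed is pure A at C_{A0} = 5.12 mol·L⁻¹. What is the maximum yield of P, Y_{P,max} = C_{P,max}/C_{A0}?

0.305

Evaluating C_P at τ_opt = ln(k₂/k₁)/(k₂−k₁) gives C_{P,max}/C_{A0} = (k₁/k₂)^[k₂/(k₂−k₁)].
= (2.20/3.14)^(3.14/(3.14−2.20)) = (0.7006)^(3.340) = 0.3047.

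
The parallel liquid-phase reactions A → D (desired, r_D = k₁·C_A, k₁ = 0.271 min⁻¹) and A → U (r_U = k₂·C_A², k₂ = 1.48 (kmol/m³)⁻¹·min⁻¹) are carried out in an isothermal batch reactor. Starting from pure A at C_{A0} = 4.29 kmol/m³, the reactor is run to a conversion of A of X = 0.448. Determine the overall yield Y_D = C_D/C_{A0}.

0.0240

C_A = C_{A0}(1−X) = 2.368 kmol/m³.
Along a PFR/batch, dC_D/dC_A = −r_D/(r_D+r_U) = −k₁/(k₁+k₂·C_A).
Integrating from C_{A0} to C_A: C_D = (0.271/1.48)·ln[(0.271+1.48·4.29)/(0.271+1.48·2.37)] = 0.1831·ln(6.620/3.776) = 0.1028 kmol/m³.
Y_D = C_D/C_{A0} = 0.1028/4.29 = 0.0240.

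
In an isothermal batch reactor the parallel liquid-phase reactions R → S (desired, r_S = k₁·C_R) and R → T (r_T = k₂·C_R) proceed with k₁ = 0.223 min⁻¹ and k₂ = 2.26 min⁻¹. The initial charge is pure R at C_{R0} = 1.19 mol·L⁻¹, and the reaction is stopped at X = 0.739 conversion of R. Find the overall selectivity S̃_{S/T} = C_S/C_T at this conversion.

0.0987

C_R = C_{R0}(1−X) = 0.3106 mol·L⁻¹.
Both paths are first order in R, so the instantaneous fraction to S is constant: dC_S/d(−C_R) = k₁/(k₁+k₂) = 0.08981.
C_S = 0.08981·(C_{R0}−C_R) = 0.08981×0.8794 = 0.0790 mol·L⁻¹.
C_T = (C_{R0}−C_R)−C_S = 0.8004 mol·L⁻¹; S̃_{S/T} = 0.07898/0.8004 = 0.0987.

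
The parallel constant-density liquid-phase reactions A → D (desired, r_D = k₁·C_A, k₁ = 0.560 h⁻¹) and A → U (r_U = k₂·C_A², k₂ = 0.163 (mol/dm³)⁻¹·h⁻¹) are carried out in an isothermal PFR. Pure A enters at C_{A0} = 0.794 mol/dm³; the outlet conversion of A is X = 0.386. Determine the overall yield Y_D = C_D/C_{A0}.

0.325

C_A = C_{A0}(1−X) = 0.4875 mol/dm³.
Along a PFR/batch, dC_D/dC_A = −r_D/(r_D+r_U) = −k₁/(k₁+k₂·C_A).
Integrating from C_{A0} to C_A: C_D = (0.560/0.163)·ln[(0.560+0.163·0.794)/(0.560+0.163·0.488)] = 3.436·ln(0.6894/0.6395) = 0.2584 mol/dm³.
Y_D = C_D/C_{A0} = 0.2584/0.794 = 0.325.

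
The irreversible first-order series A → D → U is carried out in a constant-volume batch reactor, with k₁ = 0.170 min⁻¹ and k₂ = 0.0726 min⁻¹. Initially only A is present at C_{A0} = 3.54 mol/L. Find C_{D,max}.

1.88 mol/L

Evaluating C_D at t_opt = ln(k₂/k₁)/(k₂−k₁) gives C_{D,max}/C_{A0} = (k₁/k₂)^[k₂/(k₂−k₁)].
= (0.170/0.0726)^(0.0726/(0.0726−0.170)) = (2.342)^(-0.7454) = 0.5304.
C_{D,max} = 0.5304×3.54 = 1.88 mol/L.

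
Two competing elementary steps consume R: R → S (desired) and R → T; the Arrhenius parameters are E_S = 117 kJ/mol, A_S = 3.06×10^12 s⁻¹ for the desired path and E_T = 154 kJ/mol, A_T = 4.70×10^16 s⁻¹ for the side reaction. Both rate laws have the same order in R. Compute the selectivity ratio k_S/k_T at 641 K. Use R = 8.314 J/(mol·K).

With equal orders, S_{S/T} = k_S/k_T = (A_S/A_T)·exp[(E_T−E_S)/(RT)].
(E_T−E_S)/(RT) = (154−117)×10³/(8.314×641) = 37000/5329 = 6.943.
k_S/k_T = (3.06×10^12/4.70×10^16)·exp(6.943) = 6.511×10^-5 × 1036 = 0.0674.
Since E_S < E_T, lowering the temperature improves selectivity toward S.

0.0674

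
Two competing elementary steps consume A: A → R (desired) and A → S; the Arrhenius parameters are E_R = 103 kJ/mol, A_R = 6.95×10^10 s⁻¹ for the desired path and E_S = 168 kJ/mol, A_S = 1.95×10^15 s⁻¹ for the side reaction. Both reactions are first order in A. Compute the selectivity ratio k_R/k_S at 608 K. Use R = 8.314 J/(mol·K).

Since both paths have the same order in A, the concentration cancels and S_{R/S} = k_R/k_S = (A_R/A_S)·exp[(E_S−E_R)/(RT)].
(E_S−E_R)/(RT) = (168−103)×10³/(8.314×608) = 65000/5055 = 12.86.
k_R/k_S = (6.95×10^10/1.95×10^15)·exp(12.86) = 3.564×10^-5 × 3.841×10^5 = 13.7.

13.7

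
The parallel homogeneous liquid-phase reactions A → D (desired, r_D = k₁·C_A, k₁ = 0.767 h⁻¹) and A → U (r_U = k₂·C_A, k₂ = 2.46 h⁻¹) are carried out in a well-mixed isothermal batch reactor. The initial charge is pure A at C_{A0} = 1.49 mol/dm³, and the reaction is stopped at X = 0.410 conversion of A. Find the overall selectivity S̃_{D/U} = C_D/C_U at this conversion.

C_A = C_{A0}(1−X) = 0.8791 mol/dm³.
Both paths are first order in A, so the instantaneous fraction to D is constant: dC_D/d(−C_A) = k₁/(k₁+k₂) = 0.2377.
C_D = 0.2377·(C_{A0}−C_A) = 0.2377×0.6109 = 0.145 mol/dm³.
C_U = (C_{A0}−C_A)−C_D = 0.4657 mol/dm³; S̃_{D/U} = 0.1452/0.4657 = 0.312.

0.312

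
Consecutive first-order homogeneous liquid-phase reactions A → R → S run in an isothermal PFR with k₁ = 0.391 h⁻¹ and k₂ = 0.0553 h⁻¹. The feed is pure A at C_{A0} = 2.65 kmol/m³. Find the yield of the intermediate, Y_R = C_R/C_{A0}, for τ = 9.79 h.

For first-order series with pure A initially, C_R(τ) = k₁C_{A0}/(k₂−k₁)·(e^(−k₁τ) − e^(−k₂τ)).
e^(−k₁τ) = e^(−0.391×9.79) = e^(−3.828) = 0.02176; e^(−k₂τ) = e^(−0.5414) = 0.5819.
C_R = 0.391×2.65/(0.0553−0.391) × (0.02176−0.5819) = (-3.087)×(-0.5602) = 1.729 kmol/m³.
Y_R = C_R/C_{A0} = 1.729/2.65 = 0.652.

0.652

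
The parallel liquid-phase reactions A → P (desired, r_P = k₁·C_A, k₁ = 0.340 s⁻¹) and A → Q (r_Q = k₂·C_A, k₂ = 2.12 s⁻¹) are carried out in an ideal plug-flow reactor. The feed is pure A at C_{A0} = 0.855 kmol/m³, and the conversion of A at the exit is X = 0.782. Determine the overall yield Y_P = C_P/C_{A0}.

0.108

C_A = C_{A0}(1−X) = 0.1864 kmol/m³.
Both paths are first order in A, so the instantaneous fraction to P is constant: dC_P/d(−C_A) = k₁/(k₁+k₂) = 0.1382.
C_P = 0.1382·(C_{A0}−C_A) = 0.1382×0.6686 = 0.0924 kmol/m³.
Y_P = C_P/C_{A0} = 0.09241/0.855 = 0.108.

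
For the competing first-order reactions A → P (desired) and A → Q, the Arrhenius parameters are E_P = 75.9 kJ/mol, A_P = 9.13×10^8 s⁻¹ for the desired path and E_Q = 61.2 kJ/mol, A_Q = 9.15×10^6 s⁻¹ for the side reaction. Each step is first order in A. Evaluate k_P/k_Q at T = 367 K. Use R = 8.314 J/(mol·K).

Since both paths have the same order in A, the concentration cancels and S_{P/Q} = k_P/k_Q = (A_P/A_Q)·exp[(E_Q−E_P)/(RT)].
(E_Q−E_P)/(RT) = (61.2−75.9)×10³/(8.314×367) = -14700/3051 = -4.818.
k_P/k_Q = (9.13×10^8/9.15×10^6)·exp(-4.818) = 99.78 × 0.008085 = 0.807.
Since E_P > E_Q, raising the temperature improves selectivity toward P.

0.807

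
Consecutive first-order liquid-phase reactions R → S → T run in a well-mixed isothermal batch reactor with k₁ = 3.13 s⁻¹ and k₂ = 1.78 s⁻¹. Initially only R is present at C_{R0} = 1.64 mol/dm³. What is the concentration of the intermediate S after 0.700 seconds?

For first-order series with pure R initially, C_S(t) = k₁C_{R0}/(k₂−k₁)·(e^(−k₁t) − e^(−k₂t)).
e^(−k₁t) = e^(−3.13×0.700) = e^(−2.191) = 0.1118; e^(−k₂t) = e^(−1.246) = 0.2877.
C_S = 3.13×1.64/(1.78−3.13) × (0.1118−0.2877) = (-3.802)×(-0.1758) = 0.6686 mol/dm³.

0.669 mol/dm³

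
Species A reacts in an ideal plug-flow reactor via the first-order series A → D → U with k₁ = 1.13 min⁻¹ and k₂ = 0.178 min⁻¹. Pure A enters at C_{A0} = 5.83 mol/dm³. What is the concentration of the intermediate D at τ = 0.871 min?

For first-order series with pure A initially, C_D(τ) = k₁C_{A0}/(k₂−k₁)·(e^(−k₁τ) − e^(−k₂τ)).
e^(−k₁τ) = e^(−1.13×0.871) = e^(−0.9842) = 0.3737; e^(−k₂τ) = e^(−0.1550) = 0.8564.
C_D = 1.13×5.83/(0.178−1.13) × (0.3737−0.8564) = (-6.920)×(-0.4827) = 3.340 mol/dm³.

3.34 mol/dm³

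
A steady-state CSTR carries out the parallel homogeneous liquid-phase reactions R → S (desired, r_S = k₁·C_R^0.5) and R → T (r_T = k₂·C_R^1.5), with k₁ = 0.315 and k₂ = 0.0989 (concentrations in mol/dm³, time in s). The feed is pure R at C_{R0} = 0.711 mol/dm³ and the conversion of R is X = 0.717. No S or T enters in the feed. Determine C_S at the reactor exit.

0.479 mol/dm³

Exit C_R = C_{R0}(1−X) = 0.711×0.283 = 0.2012 mol/dm³.
In a CSTR the entire volume is at exit conditions, so r_S = 0.315×0.2012^0.5 = 0.1413 and r_T = 0.0989×0.2012^1.5 = 0.008926.
Fraction of consumed R going to S: r_S/(r_S+r_T) = 0.9406.
C_S = 0.9406·C_{R0}·X = 0.9406×0.711×0.717 = 0.479 mol/dm³.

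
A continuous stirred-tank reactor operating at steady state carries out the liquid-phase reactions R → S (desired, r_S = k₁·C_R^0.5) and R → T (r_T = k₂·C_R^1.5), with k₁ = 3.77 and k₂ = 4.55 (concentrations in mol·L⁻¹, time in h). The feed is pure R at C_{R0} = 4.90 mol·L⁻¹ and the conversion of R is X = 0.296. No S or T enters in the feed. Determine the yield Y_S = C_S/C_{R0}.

0.0573

Exit C_R = C_{R0}(1−X) = 4.90×0.704 = 3.450 mol·L⁻¹.
A CSTR operates uniformly at the exit composition, giving r_S = 7.002 and r_T = 29.15 (each k·C_R^n at C_R = 3.450).
Fraction of consumed R going to S: r_S/(r_S+r_T) = 0.1937.
C_S = 0.1937·C_{R0}·X = 0.1937×4.90×0.296 = 0.281 mol·L⁻¹; Y_S = C_S/C_{R0} = 0.0573.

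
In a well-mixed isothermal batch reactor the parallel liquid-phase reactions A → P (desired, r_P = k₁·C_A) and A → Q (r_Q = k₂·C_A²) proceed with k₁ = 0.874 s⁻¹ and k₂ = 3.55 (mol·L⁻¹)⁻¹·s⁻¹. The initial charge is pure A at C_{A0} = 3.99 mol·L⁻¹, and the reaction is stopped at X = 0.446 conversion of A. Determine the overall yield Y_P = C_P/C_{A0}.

0.0336

C_A = C_{A0}(1−X) = 2.210 mol·L⁻¹.
Along a PFR/batch, dC_P/dC_A = −r_P/(r_P+r_Q) = −k₁/(k₁+k₂·C_A).
Integrating from C_{A0} to C_A: C_P = (0.874/3.55)·ln[(0.874+3.55·3.99)/(0.874+3.55·2.21)] = 0.2462·ln(15.04/8.721) = 0.1341 mol·L⁻¹.
Y_P = C_P/C_{A0} = 0.1341/3.99 = 0.0336.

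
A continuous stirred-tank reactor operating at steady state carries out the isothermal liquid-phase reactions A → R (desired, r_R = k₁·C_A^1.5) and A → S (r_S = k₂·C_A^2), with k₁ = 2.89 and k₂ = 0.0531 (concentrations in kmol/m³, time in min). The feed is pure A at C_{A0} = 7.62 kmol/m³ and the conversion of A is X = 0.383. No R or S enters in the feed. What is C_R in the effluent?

Exit C_A = C_{A0}(1−X) = 7.62×0.617 = 4.702 kmol/m³.
In a CSTR the entire volume is at exit conditions, so r_R = 2.89×4.702^1.5 = 29.46 and r_S = 0.0531×4.702^2 = 1.174.
Fraction of consumed A going to R: r_R/(r_R+r_S) = 0.9617.
C_R = 0.9617·C_{A0}·X = 0.9617×7.62×0.383 = 2.81 kmol/m³.

2.81 kmol/m³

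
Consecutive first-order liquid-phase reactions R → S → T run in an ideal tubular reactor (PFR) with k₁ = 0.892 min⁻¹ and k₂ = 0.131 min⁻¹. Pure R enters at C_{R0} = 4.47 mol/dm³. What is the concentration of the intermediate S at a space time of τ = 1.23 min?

2.71 mol/dm³

For first-order series with pure R initially, C_S(τ) = k₁C_{R0}/(k₂−k₁)·(e^(−k₁τ) − e^(−k₂τ)).
e^(−k₁τ) = e^(−0.892×1.23) = e^(−1.097) = 0.3338; e^(−k₂τ) = e^(−0.1611) = 0.8512.
C_S = 0.892×4.47/(0.131−0.892) × (0.3338−0.8512) = (-5.239)×(-0.5174) = 2.711 mol/dm³.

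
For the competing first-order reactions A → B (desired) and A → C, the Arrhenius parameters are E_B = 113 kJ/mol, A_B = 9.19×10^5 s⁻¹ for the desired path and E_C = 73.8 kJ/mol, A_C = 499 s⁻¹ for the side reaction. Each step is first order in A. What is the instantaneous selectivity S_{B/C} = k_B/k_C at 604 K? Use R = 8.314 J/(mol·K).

With equal orders, S_{B/C} = k_B/k_C = (A_B/A_C)·exp[(E_C−E_B)/(RT)].
(E_C−E_B)/(RT) = (73.8−113)×10³/(8.314×604) = -39200/5022 = -7.806.
k_B/k_C = (9.19×10^5/499)·exp(-7.806) = 1842 × 4.072×10^-4 = 0.750.

0.750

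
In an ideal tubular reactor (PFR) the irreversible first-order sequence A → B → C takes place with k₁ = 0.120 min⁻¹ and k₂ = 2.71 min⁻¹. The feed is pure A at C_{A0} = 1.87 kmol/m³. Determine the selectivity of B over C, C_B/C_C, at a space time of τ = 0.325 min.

The intermediate concentration in a first-order A→B→C sequence is C_B = k₁C_{A0}(e^(−k₁τ) − e^(−k₂τ))/(k₂−k₁).
e^(−k₁τ) = e^(−0.120×0.325) = e^(−0.03900) = 0.9618; e^(−k₂τ) = e^(−0.8808) = 0.4145.
C_B = 0.120×1.87/(2.71−0.120) × (0.9618−0.4145) = 0.08664×0.5473 = 0.04742 kmol/m³.
C_A = C_{A0}e^(−k₁τ) = 1.798 kmol/m³, so C_C = C_{A0}−C_A−C_B = 0.02411 kmol/m³; C_B/C_C = 1.97.

1.97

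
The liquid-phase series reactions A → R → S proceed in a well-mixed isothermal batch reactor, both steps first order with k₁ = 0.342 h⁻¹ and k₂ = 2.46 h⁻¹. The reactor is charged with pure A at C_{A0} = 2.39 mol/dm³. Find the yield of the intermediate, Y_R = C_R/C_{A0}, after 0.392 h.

Solving the coupled first-order balances gives C_R(t) = [k₁/(k₂−k₁)]·C_{A0}·(e^(−k₁t) − e^(−k₂t)).
e^(−k₁t) = e^(−0.342×0.392) = e^(−0.1341) = 0.8745; e^(−k₂t) = e^(−0.9643) = 0.3812.
C_R = 0.342×2.39/(2.46−0.342) × (0.8745−0.3812) = 0.3859×0.4933 = 0.1904 mol/dm³.
Y_R = C_R/C_{A0} = 0.1904/2.39 = 0.0797.

0.0797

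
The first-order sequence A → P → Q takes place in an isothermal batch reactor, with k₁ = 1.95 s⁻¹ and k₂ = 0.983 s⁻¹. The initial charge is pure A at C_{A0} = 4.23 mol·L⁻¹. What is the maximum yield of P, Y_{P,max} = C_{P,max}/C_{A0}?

0.498

Evaluating C_P at t_opt = ln(k₂/k₁)/(k₂−k₁) gives C_{P,max}/C_{A0} = (k₁/k₂)^[k₂/(k₂−k₁)].
= (1.95/0.983)^(0.983/(0.983−1.95)) = (1.984)^(-1.017) = 0.4984.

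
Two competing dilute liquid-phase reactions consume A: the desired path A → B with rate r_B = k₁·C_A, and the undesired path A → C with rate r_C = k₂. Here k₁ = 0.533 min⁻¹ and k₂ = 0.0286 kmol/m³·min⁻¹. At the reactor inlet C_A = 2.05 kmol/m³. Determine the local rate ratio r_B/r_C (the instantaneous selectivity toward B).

S_{B/C} = r_B/r_C = (k₁·C_A)/(k₂) = (k₁/k₂)·C_A.
= (0.533×2.050) / (0.0286) = 1.093/0.02860 = 38.2.
Since the desired path is higher order in A, keeping C_A high (PFR or concentrated feed) favours B.

38.2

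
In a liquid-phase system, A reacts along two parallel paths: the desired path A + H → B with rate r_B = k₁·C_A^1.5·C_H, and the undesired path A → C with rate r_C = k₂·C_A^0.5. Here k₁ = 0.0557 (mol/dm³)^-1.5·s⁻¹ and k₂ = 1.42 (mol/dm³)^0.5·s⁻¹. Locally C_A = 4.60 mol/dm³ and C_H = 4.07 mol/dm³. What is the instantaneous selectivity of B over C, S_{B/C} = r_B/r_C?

0.734

S_{B/C} = r_B/r_C = (k₁·C_A^1.5·C_H)/(k₂·C_A^0.5) = (k₁/k₂)·C_A·C_H.
= (0.0557×4.600^1.5×4.070) / (1.42×4.600^0.5) = 2.237/3.046 = 0.734.
Since the desired path is higher order in A, keeping C_A high (PFR or concentrated feed) favours B.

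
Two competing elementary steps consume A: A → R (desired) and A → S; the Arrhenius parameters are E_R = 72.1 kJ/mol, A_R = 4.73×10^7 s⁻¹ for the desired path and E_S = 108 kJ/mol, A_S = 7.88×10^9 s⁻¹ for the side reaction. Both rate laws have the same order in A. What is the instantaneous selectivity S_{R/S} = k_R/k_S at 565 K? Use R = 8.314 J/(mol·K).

12.5

With equal orders, S_{R/S} = k_R/k_S = (A_R/A_S)·exp[(E_S−E_R)/(RT)].
(E_S−E_R)/(RT) = (108−72.1)×10³/(8.314×565) = 35900/4697 = 7.643.
k_R/k_S = (4.73×10^7/7.88×10^9)·exp(7.643) = 0.006003 × 2085 = 12.5.
Since E_R < E_S, lowering the temperature improves selectivity toward R.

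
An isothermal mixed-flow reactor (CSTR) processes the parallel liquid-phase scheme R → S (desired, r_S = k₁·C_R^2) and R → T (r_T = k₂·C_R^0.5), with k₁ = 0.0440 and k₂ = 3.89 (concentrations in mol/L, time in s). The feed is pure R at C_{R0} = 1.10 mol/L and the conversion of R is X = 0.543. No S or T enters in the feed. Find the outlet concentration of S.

0.00240 mol/L

Exit C_R = C_{R0}(1−X) = 1.10×0.457 = 0.5027 mol/L.
A CSTR operates uniformly at the exit composition, giving r_S = 0.01112 and r_T = 2.758 (each k·C_R^n at C_R = 0.5027).
Fraction of consumed R going to S: r_S/(r_S+r_T) = 0.004015.
C_S = 0.004015·C_{R0}·X = 0.004015×1.10×0.543 = 0.00240 mol/L.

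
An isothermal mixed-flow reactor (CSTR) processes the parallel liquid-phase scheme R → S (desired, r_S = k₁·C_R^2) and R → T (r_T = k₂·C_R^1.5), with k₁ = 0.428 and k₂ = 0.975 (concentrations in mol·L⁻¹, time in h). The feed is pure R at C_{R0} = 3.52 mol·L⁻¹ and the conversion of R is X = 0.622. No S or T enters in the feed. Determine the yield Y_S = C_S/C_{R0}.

0.209

Exit C_R = C_{R0}(1−X) = 3.52×0.378 = 1.331 mol·L⁻¹.
In a CSTR the entire volume is at exit conditions, so r_S = 0.428×1.331^2 = 0.7577 and r_T = 0.975×1.331^1.5 = 1.496.
Fraction of consumed R going to S: r_S/(r_S+r_T) = 0.3361.
C_S = 0.3361·C_{R0}·X = 0.3361×3.52×0.622 = 0.736 mol·L⁻¹; Y_S = C_S/C_{R0} = 0.209.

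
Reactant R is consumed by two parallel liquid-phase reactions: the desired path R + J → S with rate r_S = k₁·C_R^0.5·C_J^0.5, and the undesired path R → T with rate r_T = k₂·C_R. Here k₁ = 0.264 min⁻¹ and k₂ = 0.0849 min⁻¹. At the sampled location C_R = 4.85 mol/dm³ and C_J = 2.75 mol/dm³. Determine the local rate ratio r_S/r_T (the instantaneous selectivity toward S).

2.34

S_{S/T} = r_S/r_T = (k₁·C_R^0.5·C_J^0.5)/(k₂·C_R) = (k₁/k₂)·C_R^-0.5·C_J^0.5.
= (0.264×4.850^0.5×2.750^0.5) / (0.0849×4.850) = 0.9641/0.4118 = 2.34.
The undesired path is higher order in R, so low C_R (CSTR or dilute feed) favours S.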